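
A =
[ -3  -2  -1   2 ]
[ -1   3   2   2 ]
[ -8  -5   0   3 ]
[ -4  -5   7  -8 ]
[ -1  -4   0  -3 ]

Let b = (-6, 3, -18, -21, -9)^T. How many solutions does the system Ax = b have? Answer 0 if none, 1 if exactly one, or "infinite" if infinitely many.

Row reduce the augmented matrix [A | b].
R2 ← R2 − (1/3)·R1: [0, 11/3, 7/3, 4/3, 5]
R3 ← R3 − (8/3)·R1: [0, 1/3, 8/3, -7/3, -2]
R4 ← R4 − (4/3)·R1: [0, -7/3, 25/3, -32/3, -13]
R5 ← R5 − (1/3)·R1: [0, -10/3, 1/3, -11/3, -7]
R3 ← R3 − (1/11)·R2: [0, 0, 27/11, -27/11, -27/11]
R4 ← R4 + (7/11)·R2: [0, 0, 108/11, -108/11, -108/11]
R5 ← R5 + (10/11)·R2: [0, 0, 27/11, -27/11, -27/11]
R4 ← R4 − (4)·R3: [0, 0, 0, 0, 0]
R5 ← R5 − R3: [0, 0, 0, 0, 0]
The echelon form has 3 nonzero rows, and every pivot lies in the first 4 columns, so rank(A) = rank([A|b]) = 3.
The system is consistent.
rank = 3 < 4 unknowns, so there are infinitely many solutions.

infinite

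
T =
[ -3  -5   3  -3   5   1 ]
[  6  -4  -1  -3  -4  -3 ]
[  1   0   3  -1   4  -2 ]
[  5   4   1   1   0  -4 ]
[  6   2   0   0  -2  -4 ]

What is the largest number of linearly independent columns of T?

3

Row reduce to echelon form.
R2 ← R2 + (2)·R1: [0, -14, 5, -9, 6, -1]
R3 ← R3 + (1/3)·R1: [0, -5/3, 4, -2, 17/3, -5/3]
R4 ← R4 + (5/3)·R1: [0, -13/3, 6, -4, 25/3, -7/3]
R5 ← R5 + (2)·R1: [0, -8, 6, -6, 8, -2]
R3 ← R3 − (5/42)·R2: [0, 0, 143/42, -13/14, 104/21, -65/42]
R4 ← R4 − (13/42)·R2: [0, 0, 187/42, -17/14, 136/21, -85/42]
R5 ← R5 − (4/7)·R2: [0, 0, 22/7, -6/7, 32/7, -10/7]
R4 ← R4 − (17/13)·R3: [0, 0, 0, 0, 0, 0]
R5 ← R5 − (12/13)·R3: [0, 0, 0, 0, 0, 0]
Echelon form has 3 nonzero rows, so rank(T) = 3.
The rank gives the maximum number of linearly independent columns: 3.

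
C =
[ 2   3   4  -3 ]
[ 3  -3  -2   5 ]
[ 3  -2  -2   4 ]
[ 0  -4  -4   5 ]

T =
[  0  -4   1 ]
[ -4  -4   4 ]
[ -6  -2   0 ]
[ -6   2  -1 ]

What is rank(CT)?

3

First compute CT:
[[-18, -34,  17],
 [ -6,  14, -14],
 [ -4,   8,  -9],
 [ 10,  34, -21]]
Now row reduce the product.
R2 ← R2 − (1/3)·R1: [0, 76/3, -59/3]
R3 ← R3 − (2/9)·R1: [0, 140/9, -115/9]
R4 ← R4 + (5/9)·R1: [0, 136/9, -104/9]
R3 ← R3 − (35/57)·R2: [0, 0, -40/57]
R4 ← R4 − (34/57)·R2: [0, 0, 10/57]
R4 ← R4 + (1/4)·R3: [0, 0, 0]
3 nonzero rows, so rank(CT) = 3.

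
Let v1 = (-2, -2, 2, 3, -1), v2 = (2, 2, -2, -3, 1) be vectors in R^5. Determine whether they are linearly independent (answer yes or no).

no

Form the matrix with these vectors as rows and row reduce.
R2 ← R2 + R1: [0, 0, 0, 0, 0]
1 nonzero row, so the 2 vectors span a space of dimension 1.
Since 1 < 2, the vectors are linearly dependent.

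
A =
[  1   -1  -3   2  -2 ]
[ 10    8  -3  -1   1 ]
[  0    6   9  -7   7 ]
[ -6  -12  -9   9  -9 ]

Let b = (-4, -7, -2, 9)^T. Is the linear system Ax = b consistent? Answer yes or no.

no

Row reduce the augmented matrix [A | b].
R2 ← R2 − (10)·R1: [0, 18, 27, -21, 21, 33]
R4 ← R4 + (6)·R1: [0, -18, -27, 21, -21, -15]
R3 ← R3 − (1/3)·R2: [0, 0, 0, 0, 0, -13]
R4 ← R4 + R2: [0, 0, 0, 0, 0, 18]
R4 ← R4 + (18/13)·R3: [0, 0, 0, 0, 0, 0]
The echelon form has 3 nonzero rows; the last pivot sits in the augmented column, so rank(A) = 2 but rank([A|b]) = 3.
Since the ranks differ, the system is inconsistent.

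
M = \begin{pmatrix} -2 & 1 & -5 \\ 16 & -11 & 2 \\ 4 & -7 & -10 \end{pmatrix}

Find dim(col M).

Row reduce to echelon form.
R2 ← R2 + (8)·R1: [0, -3, -38]
R3 ← R3 + (2)·R1: [0, -5, -20]
R3 ← R3 − (5/3)·R2: [0, 0, 130/3]
Echelon form has 3 nonzero rows, so rank(M) = 3.
The column space has dimension equal to the rank: 3.

3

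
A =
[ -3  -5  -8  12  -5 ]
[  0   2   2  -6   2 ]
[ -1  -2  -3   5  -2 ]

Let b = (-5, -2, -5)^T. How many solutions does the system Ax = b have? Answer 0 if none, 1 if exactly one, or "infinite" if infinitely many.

Row reduce the augmented matrix [A | b].
R3 ← R3 − (1/3)·R1: [0, -1/3, -1/3, 1, -1/3, -10/3]
R3 ← R3 + (1/6)·R2: [0, 0, 0, 0, 0, -11/3]
The echelon form has 3 nonzero rows; the last pivot sits in the augmented column, so rank(A) = 2 but rank([A|b]) = 3.
Since the ranks differ, the system is inconsistent.
It has no solutions.

0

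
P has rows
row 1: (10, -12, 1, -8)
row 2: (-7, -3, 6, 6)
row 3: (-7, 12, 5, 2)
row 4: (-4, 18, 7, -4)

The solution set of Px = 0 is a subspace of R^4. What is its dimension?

Row reduce to echelon form.
R2 ← R2 + (7/10)·R1: [0, -57/5, 67/10, 2/5]
R3 ← R3 + (7/10)·R1: [0, 18/5, 57/10, -18/5]
R4 ← R4 + (2/5)·R1: [0, 66/5, 37/5, -36/5]
R3 ← R3 + (6/19)·R2: [0, 0, 297/38, -66/19]
R4 ← R4 + (22/19)·R2: [0, 0, 288/19, -128/19]
R4 ← R4 − (64/33)·R3: [0, 0, 0, 0]
3 nonzero rows, so rank(P) = 3.
P has 4 columns; by rank–nullity, nullity = 4 − 3 = 1.

1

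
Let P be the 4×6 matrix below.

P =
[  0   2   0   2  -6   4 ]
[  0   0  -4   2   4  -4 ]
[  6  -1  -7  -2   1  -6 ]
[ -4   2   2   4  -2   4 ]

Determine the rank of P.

Row reduce to echelon form.
Swap R1 ↔ R3
R4 ← R4 + (2/3)·R1: [0, 4/3, -8/3, 8/3, -4/3, 0]
Swap R2 ↔ R3
R4 ← R4 − (2/3)·R2: [0, 0, -8/3, 4/3, 8/3, -8/3]
R4 ← R4 − (2/3)·R3: [0, 0, 0, 0, 0, 0]
Echelon form has 3 nonzero rows, so rank(P) = 3.

3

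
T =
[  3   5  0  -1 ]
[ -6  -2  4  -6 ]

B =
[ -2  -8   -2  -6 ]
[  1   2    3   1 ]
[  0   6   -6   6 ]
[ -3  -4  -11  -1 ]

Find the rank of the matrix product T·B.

First compute TB:
[[  2, -10,  20, -12],
 [ 28,  92,  48,  64]]
Now row reduce the product.
R2 ← R2 − (14)·R1: [0, 232, -232, 232]
2 nonzero rows, so rank(TB) = 2.

2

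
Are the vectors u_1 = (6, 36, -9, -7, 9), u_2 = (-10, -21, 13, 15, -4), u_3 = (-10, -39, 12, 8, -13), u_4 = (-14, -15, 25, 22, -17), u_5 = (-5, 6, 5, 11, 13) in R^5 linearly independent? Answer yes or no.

yes

Form the matrix with these vectors as rows and row reduce.
R2 ← R2 + (5/3)·R1: [0, 39, -2, 10/3, 11]
R3 ← R3 + (5/3)·R1: [0, 21, -3, -11/3, 2]
R4 ← R4 + (7/3)·R1: [0, 69, 4, 17/3, 4]
R5 ← R5 + (5/6)·R1: [0, 36, -5/2, 31/6, 41/2]
R3 ← R3 − (7/13)·R2: [0, 0, -25/13, -71/13, -51/13]
R4 ← R4 − (23/13)·R2: [0, 0, 98/13, -3/13, -201/13]
R5 ← R5 − (12/13)·R2: [0, 0, -17/26, 163/78, 269/26]
R4 ← R4 + (98/25)·R3: [0, 0, 0, -541/25, -771/25]
R5 ← R5 − (17/50)·R3: [0, 0, 0, 296/75, 292/25]
R5 ← R5 + (296/1623)·R4: [0, 0, 0, 0, 3276/541]
5 nonzero rows, so the 5 vectors span a space of dimension 5.
Since 5 = 5, the vectors are linearly independent.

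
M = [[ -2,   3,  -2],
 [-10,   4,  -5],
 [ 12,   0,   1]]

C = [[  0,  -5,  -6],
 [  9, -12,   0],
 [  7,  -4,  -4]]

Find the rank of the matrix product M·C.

3

First compute MC:
[[ 13, -18,  20],
 [  1,  22,  80],
 [  7, -64, -76]]
Now row reduce the product.
R2 ← R2 − (1/13)·R1: [0, 304/13, 1020/13]
R3 ← R3 − (7/13)·R1: [0, -706/13, -1128/13]
R3 ← R3 + (353/152)·R2: [0, 0, 3627/38]
3 nonzero rows, so rank(MC) = 3.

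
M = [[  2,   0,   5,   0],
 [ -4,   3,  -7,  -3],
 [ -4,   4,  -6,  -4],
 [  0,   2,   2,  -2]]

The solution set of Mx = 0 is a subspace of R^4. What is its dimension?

2

Row reduce to echelon form.
R2 ← R2 + (2)·R1: [0, 3, 3, -3]
R3 ← R3 + (2)·R1: [0, 4, 4, -4]
R3 ← R3 − (4/3)·R2: [0, 0, 0, 0]
R4 ← R4 − (2/3)·R2: [0, 0, 0, 0]
2 nonzero rows, so rank(M) = 2.
M has 4 columns; by rank–nullity, nullity = 4 − 2 = 2.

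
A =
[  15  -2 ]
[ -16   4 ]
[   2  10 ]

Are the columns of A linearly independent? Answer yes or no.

Row reduce A to echelon form.
R2 ← R2 + (16/15)·R1: [0, 28/15]
R3 ← R3 − (2/15)·R1: [0, 154/15]
R3 ← R3 − (11/2)·R2: [0, 0]
2 pivots among 2 columns.
Every column is a pivot column, so the columns are linearly independent.

yes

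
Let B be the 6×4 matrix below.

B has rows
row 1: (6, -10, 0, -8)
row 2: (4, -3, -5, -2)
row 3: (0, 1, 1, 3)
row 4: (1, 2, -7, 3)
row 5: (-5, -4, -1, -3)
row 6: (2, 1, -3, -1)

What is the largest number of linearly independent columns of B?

4

Row reduce to echelon form.
R2 ← R2 − (2/3)·R1: [0, 11/3, -5, 10/3]
R4 ← R4 − (1/6)·R1: [0, 11/3, -7, 13/3]
R5 ← R5 + (5/6)·R1: [0, -37/3, -1, -29/3]
R6 ← R6 − (1/3)·R1: [0, 13/3, -3, 5/3]
R3 ← R3 − (3/11)·R2: [0, 0, 26/11, 23/11]
R4 ← R4 − R2: [0, 0, -2, 1]
R5 ← R5 + (37/11)·R2: [0, 0, -196/11, 17/11]
R6 ← R6 − (13/11)·R2: [0, 0, 32/11, -25/11]
R4 ← R4 + (11/13)·R3: [0, 0, 0, 36/13]
R5 ← R5 + (98/13)·R3: [0, 0, 0, 225/13]
R6 ← R6 − (16/13)·R3: [0, 0, 0, -63/13]
R5 ← R5 − (25/4)·R4: [0, 0, 0, 0]
R6 ← R6 + (7/4)·R4: [0, 0, 0, 0]
Echelon form has 4 nonzero rows, so rank(B) = 4.
The rank gives the maximum number of linearly independent columns: 4.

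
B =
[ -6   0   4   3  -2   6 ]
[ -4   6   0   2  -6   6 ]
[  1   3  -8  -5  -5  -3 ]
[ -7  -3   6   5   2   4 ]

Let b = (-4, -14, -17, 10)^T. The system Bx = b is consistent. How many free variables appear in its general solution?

2

Row reduce the augmented matrix [B | b].
R2 ← R2 − (2/3)·R1: [0, 6, -8/3, 0, -14/3, 2, -34/3]
R3 ← R3 + (1/6)·R1: [0, 3, -22/3, -9/2, -16/3, -2, -53/3]
R4 ← R4 − (7/6)·R1: [0, -3, 4/3, 3/2, 13/3, -3, 44/3]
R3 ← R3 − (1/2)·R2: [0, 0, -6, -9/2, -3, -3, -12]
R4 ← R4 + (1/2)·R2: [0, 0, 0, 3/2, 2, -2, 9]
The echelon form has 4 nonzero rows, and every pivot lies in the first 6 columns, so rank(B) = rank([B|b]) = 4.
The system is consistent.
Free variables = (unknowns) − (rank) = 6 − 4 = 2.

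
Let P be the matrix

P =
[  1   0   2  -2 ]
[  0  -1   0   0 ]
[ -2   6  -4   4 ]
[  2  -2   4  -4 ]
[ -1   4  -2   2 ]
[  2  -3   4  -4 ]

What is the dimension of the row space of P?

Row reduce to echelon form.
R3 ← R3 + (2)·R1: [0, 6, 0, 0]
R4 ← R4 − (2)·R1: [0, -2, 0, 0]
R5 ← R5 + R1: [0, 4, 0, 0]
R6 ← R6 − (2)·R1: [0, -3, 0, 0]
R3 ← R3 + (6)·R2: [0, 0, 0, 0]
R4 ← R4 − (2)·R2: [0, 0, 0, 0]
R5 ← R5 + (4)·R2: [0, 0, 0, 0]
R6 ← R6 − (3)·R2: [0, 0, 0, 0]
Echelon form has 2 nonzero rows, so rank(P) = 2.
The row space has dimension equal to the rank: 2.

2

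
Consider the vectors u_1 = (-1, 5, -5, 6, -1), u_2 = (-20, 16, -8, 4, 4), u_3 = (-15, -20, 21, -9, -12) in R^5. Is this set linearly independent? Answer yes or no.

Form the matrix with these vectors as rows and row reduce.
R2 ← R2 − (20)·R1: [0, -84, 92, -116, 24]
R3 ← R3 − (15)·R1: [0, -95, 96, -99, 3]
R3 ← R3 − (95/84)·R2: [0, 0, -169/21, 676/21, -169/7]
3 nonzero rows, so the 3 vectors span a space of dimension 3.
Since 3 = 3, the vectors are linearly independent.

yes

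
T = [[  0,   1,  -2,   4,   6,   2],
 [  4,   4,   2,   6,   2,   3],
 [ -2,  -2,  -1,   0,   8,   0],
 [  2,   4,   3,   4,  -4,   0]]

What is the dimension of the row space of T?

Row reduce to echelon form.
Swap R1 ↔ R2
R3 ← R3 + (1/2)·R1: [0, 0, 0, 3, 9, 3/2]
R4 ← R4 − (1/2)·R1: [0, 2, 2, 1, -5, -3/2]
R4 ← R4 − (2)·R2: [0, 0, 6, -7, -17, -11/2]
Swap R3 ↔ R4
Echelon form has 4 nonzero rows, so rank(T) = 4.
The row space has dimension equal to the rank: 4.

4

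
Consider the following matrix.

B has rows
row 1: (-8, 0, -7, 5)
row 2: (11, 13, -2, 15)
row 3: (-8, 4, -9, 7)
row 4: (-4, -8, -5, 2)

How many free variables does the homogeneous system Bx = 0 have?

Row reduce to echelon form.
R2 ← R2 + (11/8)·R1: [0, 13, -93/8, 175/8]
R3 ← R3 − R1: [0, 4, -2, 2]
R4 ← R4 − (1/2)·R1: [0, -8, -3/2, -1/2]
R3 ← R3 − (4/13)·R2: [0, 0, 41/26, -123/26]
R4 ← R4 + (8/13)·R2: [0, 0, -225/26, 337/26]
R4 ← R4 + (225/41)·R3: [0, 0, 0, -13]
4 nonzero rows, so rank(B) = 4.
B has 4 columns; by rank–nullity, nullity = 4 − 4 = 0.

0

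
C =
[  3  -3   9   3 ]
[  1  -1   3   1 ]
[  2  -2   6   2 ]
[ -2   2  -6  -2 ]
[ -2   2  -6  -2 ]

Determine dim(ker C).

3

Row reduce to echelon form.
R2 ← R2 − (1/3)·R1: [0, 0, 0, 0]
R3 ← R3 − (2/3)·R1: [0, 0, 0, 0]
R4 ← R4 + (2/3)·R1: [0, 0, 0, 0]
R5 ← R5 + (2/3)·R1: [0, 0, 0, 0]
1 nonzero row, so rank(C) = 1.
C has 4 columns; by rank–nullity, nullity = 4 − 1 = 3.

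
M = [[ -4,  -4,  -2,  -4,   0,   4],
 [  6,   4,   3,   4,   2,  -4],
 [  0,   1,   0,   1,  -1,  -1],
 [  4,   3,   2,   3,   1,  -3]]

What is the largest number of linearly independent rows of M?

2

Row reduce to echelon form.
R2 ← R2 + (3/2)·R1: [0, -2, 0, -2, 2, 2]
R4 ← R4 + R1: [0, -1, 0, -1, 1, 1]
R3 ← R3 + (1/2)·R2: [0, 0, 0, 0, 0, 0]
R4 ← R4 − (1/2)·R2: [0, 0, 0, 0, 0, 0]
Echelon form has 2 nonzero rows, so rank(M) = 2.
The rank gives the maximum number of linearly independent rows: 2.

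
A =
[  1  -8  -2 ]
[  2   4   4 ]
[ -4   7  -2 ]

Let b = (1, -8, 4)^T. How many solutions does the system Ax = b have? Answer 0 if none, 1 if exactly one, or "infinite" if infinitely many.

Row reduce the augmented matrix [A | b].
R2 ← R2 − (2)·R1: [0, 20, 8, -10]
R3 ← R3 + (4)·R1: [0, -25, -10, 8]
R3 ← R3 + (5/4)·R2: [0, 0, 0, -9/2]
The echelon form has 3 nonzero rows; the last pivot sits in the augmented column, so rank(A) = 2 but rank([A|b]) = 3.
Since the ranks differ, the system is inconsistent.
It has no solutions.

0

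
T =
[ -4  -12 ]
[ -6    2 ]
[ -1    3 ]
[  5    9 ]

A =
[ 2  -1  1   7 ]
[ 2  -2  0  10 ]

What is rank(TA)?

First compute TA:
[[-32,  28,  -4, -148],
 [ -8,   2,  -6, -22],
 [  4,  -5,  -1,  23],
 [ 28, -23,   5, 125]]
Now row reduce the product.
R2 ← R2 − (1/4)·R1: [0, -5, -5, 15]
R3 ← R3 + (1/8)·R1: [0, -3/2, -3/2, 9/2]
R4 ← R4 + (7/8)·R1: [0, 3/2, 3/2, -9/2]
R3 ← R3 − (3/10)·R2: [0, 0, 0, 0]
R4 ← R4 + (3/10)·R2: [0, 0, 0, 0]
2 nonzero rows, so rank(TA) = 2.

2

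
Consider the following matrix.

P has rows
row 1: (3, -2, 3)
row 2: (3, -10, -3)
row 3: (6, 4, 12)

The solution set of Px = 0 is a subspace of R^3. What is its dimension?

Row reduce to echelon form.
R2 ← R2 − R1: [0, -8, -6]
R3 ← R3 − (2)·R1: [0, 8, 6]
R3 ← R3 + R2: [0, 0, 0]
2 nonzero rows, so rank(P) = 2.
P has 3 columns; by rank–nullity, nullity = 3 − 2 = 1.

1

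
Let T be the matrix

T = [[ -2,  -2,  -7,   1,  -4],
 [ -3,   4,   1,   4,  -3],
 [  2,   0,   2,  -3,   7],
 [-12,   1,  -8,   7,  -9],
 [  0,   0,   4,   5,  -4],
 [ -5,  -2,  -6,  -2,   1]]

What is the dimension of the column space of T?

Row reduce to echelon form.
R2 ← R2 − (3/2)·R1: [0, 7, 23/2, 5/2, 3]
R3 ← R3 + R1: [0, -2, -5, -2, 3]
R4 ← R4 − (6)·R1: [0, 13, 34, 1, 15]
R6 ← R6 − (5/2)·R1: [0, 3, 23/2, -9/2, 11]
R3 ← R3 + (2/7)·R2: [0, 0, -12/7, -9/7, 27/7]
R4 ← R4 − (13/7)·R2: [0, 0, 177/14, -51/14, 66/7]
R6 ← R6 − (3/7)·R2: [0, 0, 46/7, -39/7, 68/7]
R4 ← R4 + (59/8)·R3: [0, 0, 0, -105/8, 303/8]
R5 ← R5 + (7/3)·R3: [0, 0, 0, 2, 5]
R6 ← R6 + (23/6)·R3: [0, 0, 0, -21/2, 49/2]
R5 ← R5 + (16/105)·R4: [0, 0, 0, 0, 377/35]
R6 ← R6 − (4/5)·R4: [0, 0, 0, 0, -29/5]
R6 ← R6 + (7/13)·R5: [0, 0, 0, 0, 0]
Echelon form has 5 nonzero rows, so rank(T) = 5.
The column space has dimension equal to the rank: 5.

5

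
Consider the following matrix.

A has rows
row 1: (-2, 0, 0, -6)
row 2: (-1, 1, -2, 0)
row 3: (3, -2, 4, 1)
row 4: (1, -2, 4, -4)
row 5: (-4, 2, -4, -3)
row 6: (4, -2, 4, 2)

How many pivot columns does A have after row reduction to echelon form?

Row reduce to echelon form.
R2 ← R2 − (1/2)·R1: [0, 1, -2, 3]
R3 ← R3 + (3/2)·R1: [0, -2, 4, -8]
R4 ← R4 + (1/2)·R1: [0, -2, 4, -7]
R5 ← R5 − (2)·R1: [0, 2, -4, 9]
R6 ← R6 + (2)·R1: [0, -2, 4, -10]
R3 ← R3 + (2)·R2: [0, 0, 0, -2]
R4 ← R4 + (2)·R2: [0, 0, 0, -1]
R5 ← R5 − (2)·R2: [0, 0, 0, 3]
R6 ← R6 + (2)·R2: [0, 0, 0, -4]
R4 ← R4 − (1/2)·R3: [0, 0, 0, 0]
R5 ← R5 + (3/2)·R3: [0, 0, 0, 0]
R6 ← R6 − (2)·R3: [0, 0, 0, 0]
Echelon form has 3 nonzero rows, so rank(A) = 3.
Each nonzero row contributes one pivot column: 3 pivot columns.

3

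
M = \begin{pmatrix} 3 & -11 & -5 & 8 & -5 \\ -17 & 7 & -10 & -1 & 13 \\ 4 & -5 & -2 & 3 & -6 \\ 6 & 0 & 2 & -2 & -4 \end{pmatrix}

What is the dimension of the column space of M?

4

Row reduce to echelon form.
R2 ← R2 + (17/3)·R1: [0, -166/3, -115/3, 133/3, -46/3]
R3 ← R3 − (4/3)·R1: [0, 29/3, 14/3, -23/3, 2/3]
R4 ← R4 − (2)·R1: [0, 22, 12, -18, 6]
R3 ← R3 + (29/166)·R2: [0, 0, -337/166, 13/166, -167/83]
R4 ← R4 + (33/83)·R2: [0, 0, -269/83, -31/83, -8/83]
R4 ← R4 − (538/337)·R3: [0, 0, 0, -168/337, 1050/337]
Echelon form has 4 nonzero rows, so rank(M) = 4.
The column space has dimension equal to the rank: 4.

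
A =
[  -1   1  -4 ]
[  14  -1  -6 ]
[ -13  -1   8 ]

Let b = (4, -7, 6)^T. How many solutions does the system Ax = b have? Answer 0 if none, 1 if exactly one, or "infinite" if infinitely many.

1

Row reduce the augmented matrix [A | b].
R2 ← R2 + (14)·R1: [0, 13, -62, 49]
R3 ← R3 − (13)·R1: [0, -14, 60, -46]
R3 ← R3 + (14/13)·R2: [0, 0, -88/13, 88/13]
The echelon form has 3 nonzero rows, and every pivot lies in the first 3 columns, so rank(A) = rank([A|b]) = 3.
The system is consistent.
rank = 3 = number of unknowns, so the solution is unique.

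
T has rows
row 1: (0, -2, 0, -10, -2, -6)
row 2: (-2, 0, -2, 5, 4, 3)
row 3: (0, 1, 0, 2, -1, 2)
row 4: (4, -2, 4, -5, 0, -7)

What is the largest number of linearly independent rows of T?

3

Row reduce to echelon form.
Swap R1 ↔ R2
R4 ← R4 + (2)·R1: [0, -2, 0, 5, 8, -1]
R3 ← R3 + (1/2)·R2: [0, 0, 0, -3, -2, -1]
R4 ← R4 − R2: [0, 0, 0, 15, 10, 5]
R4 ← R4 + (5)·R3: [0, 0, 0, 0, 0, 0]
Echelon form has 3 nonzero rows, so rank(T) = 3.
The rank gives the maximum number of linearly independent rows: 3.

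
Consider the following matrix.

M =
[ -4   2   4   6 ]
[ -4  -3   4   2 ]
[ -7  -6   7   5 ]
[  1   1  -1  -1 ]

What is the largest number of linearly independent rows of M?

3

Row reduce to echelon form.
R2 ← R2 − R1: [0, -5, 0, -4]
R3 ← R3 − (7/4)·R1: [0, -19/2, 0, -11/2]
R4 ← R4 + (1/4)·R1: [0, 3/2, 0, 1/2]
R3 ← R3 − (19/10)·R2: [0, 0, 0, 21/10]
R4 ← R4 + (3/10)·R2: [0, 0, 0, -7/10]
R4 ← R4 + (1/3)·R3: [0, 0, 0, 0]
Echelon form has 3 nonzero rows, so rank(M) = 3.
The rank gives the maximum number of linearly independent rows: 3.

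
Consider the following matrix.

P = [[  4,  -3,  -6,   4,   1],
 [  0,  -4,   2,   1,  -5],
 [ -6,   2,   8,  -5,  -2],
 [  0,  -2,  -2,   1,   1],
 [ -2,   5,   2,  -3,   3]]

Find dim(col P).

Row reduce to echelon form.
R3 ← R3 + (3/2)·R1: [0, -5/2, -1, 1, -1/2]
R5 ← R5 + (1/2)·R1: [0, 7/2, -1, -1, 7/2]
R3 ← R3 − (5/8)·R2: [0, 0, -9/4, 3/8, 21/8]
R4 ← R4 − (1/2)·R2: [0, 0, -3, 1/2, 7/2]
R5 ← R5 + (7/8)·R2: [0, 0, 3/4, -1/8, -7/8]
R4 ← R4 − (4/3)·R3: [0, 0, 0, 0, 0]
R5 ← R5 + (1/3)·R3: [0, 0, 0, 0, 0]
Echelon form has 3 nonzero rows, so rank(P) = 3.
The column space has dimension equal to the rank: 3.

3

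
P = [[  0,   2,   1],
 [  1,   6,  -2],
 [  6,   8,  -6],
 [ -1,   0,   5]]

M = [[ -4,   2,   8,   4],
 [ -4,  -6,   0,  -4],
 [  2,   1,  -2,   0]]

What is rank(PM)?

2

First compute PM:
[[ -6, -11,  -2,  -8],
 [-32, -36,  12, -20],
 [-68, -42,  60,  -8],
 [ 14,   3, -18,  -4]]
Now row reduce the product.
R2 ← R2 − (16/3)·R1: [0, 68/3, 68/3, 68/3]
R3 ← R3 − (34/3)·R1: [0, 248/3, 248/3, 248/3]
R4 ← R4 + (7/3)·R1: [0, -68/3, -68/3, -68/3]
R3 ← R3 − (62/17)·R2: [0, 0, 0, 0]
R4 ← R4 + R2: [0, 0, 0, 0]
2 nonzero rows, so rank(PM) = 2.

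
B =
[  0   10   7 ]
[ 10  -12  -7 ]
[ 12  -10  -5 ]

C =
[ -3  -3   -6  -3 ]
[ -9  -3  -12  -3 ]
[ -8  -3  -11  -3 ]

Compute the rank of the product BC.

2

First compute BC:
[[-146, -51, -197, -51],
 [134,  27, 161,  27],
 [ 94,   9, 103,   9]]
Now row reduce the product.
R2 ← R2 + (67/73)·R1: [0, -1446/73, -1446/73, -1446/73]
R3 ← R3 + (47/73)·R1: [0, -1740/73, -1740/73, -1740/73]
R3 ← R3 − (290/241)·R2: [0, 0, 0, 0]
2 nonzero rows, so rank(BC) = 2.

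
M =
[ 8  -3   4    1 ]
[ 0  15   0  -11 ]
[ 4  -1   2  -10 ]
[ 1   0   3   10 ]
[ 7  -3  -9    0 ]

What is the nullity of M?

0

Row reduce to echelon form.
R3 ← R3 − (1/2)·R1: [0, 1/2, 0, -21/2]
R4 ← R4 − (1/8)·R1: [0, 3/8, 5/2, 79/8]
R5 ← R5 − (7/8)·R1: [0, -3/8, -25/2, -7/8]
R3 ← R3 − (1/30)·R2: [0, 0, 0, -152/15]
R4 ← R4 − (1/40)·R2: [0, 0, 5/2, 203/20]
R5 ← R5 + (1/40)·R2: [0, 0, -25/2, -23/20]
Swap R3 ↔ R4
R5 ← R5 + (5)·R3: [0, 0, 0, 248/5]
R5 ← R5 + (93/19)·R4: [0, 0, 0, 0]
4 nonzero rows, so rank(M) = 4.
M has 4 columns; by rank–nullity, nullity = 4 − 4 = 0.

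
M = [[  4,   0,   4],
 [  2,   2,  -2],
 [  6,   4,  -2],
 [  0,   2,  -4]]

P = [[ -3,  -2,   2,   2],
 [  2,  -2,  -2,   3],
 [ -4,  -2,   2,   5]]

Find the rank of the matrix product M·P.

2

First compute MP:
[[-28, -16,  16,  28],
 [  6,  -4,  -4,   0],
 [ -2, -16,   0,  14],
 [ 20,   4, -12, -14]]
Now row reduce the product.
R2 ← R2 + (3/14)·R1: [0, -52/7, -4/7, 6]
R3 ← R3 − (1/14)·R1: [0, -104/7, -8/7, 12]
R4 ← R4 + (5/7)·R1: [0, -52/7, -4/7, 6]
R3 ← R3 − (2)·R2: [0, 0, 0, 0]
R4 ← R4 − R2: [0, 0, 0, 0]
2 nonzero rows, so rank(MP) = 2.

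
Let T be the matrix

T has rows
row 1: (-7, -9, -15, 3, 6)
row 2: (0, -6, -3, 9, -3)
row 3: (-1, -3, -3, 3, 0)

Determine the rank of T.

Row reduce to echelon form.
R3 ← R3 − (1/7)·R1: [0, -12/7, -6/7, 18/7, -6/7]
R3 ← R3 − (2/7)·R2: [0, 0, 0, 0, 0]
Echelon form has 2 nonzero rows, so rank(T) = 2.

2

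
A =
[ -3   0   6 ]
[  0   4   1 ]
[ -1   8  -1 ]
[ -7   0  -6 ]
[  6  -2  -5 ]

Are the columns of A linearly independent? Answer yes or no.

yes

Row reduce A to echelon form.
R3 ← R3 − (1/3)·R1: [0, 8, -3]
R4 ← R4 − (7/3)·R1: [0, 0, -20]
R5 ← R5 + (2)·R1: [0, -2, 7]
R3 ← R3 − (2)·R2: [0, 0, -5]
R5 ← R5 + (1/2)·R2: [0, 0, 15/2]
R4 ← R4 − (4)·R3: [0, 0, 0]
R5 ← R5 + (3/2)·R3: [0, 0, 0]
3 pivots among 3 columns.
Every column is a pivot column, so the columns are linearly independent.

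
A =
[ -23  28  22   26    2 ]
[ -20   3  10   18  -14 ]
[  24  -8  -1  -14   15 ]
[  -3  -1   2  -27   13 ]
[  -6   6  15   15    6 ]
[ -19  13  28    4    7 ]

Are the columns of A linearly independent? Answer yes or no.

Row reduce A to echelon form.
R2 ← R2 − (20/23)·R1: [0, -491/23, -210/23, -106/23, -362/23]
R3 ← R3 + (24/23)·R1: [0, 488/23, 505/23, 302/23, 393/23]
R4 ← R4 − (3/23)·R1: [0, -107/23, -20/23, -699/23, 293/23]
R5 ← R5 − (6/23)·R1: [0, -30/23, 213/23, 189/23, 126/23]
R6 ← R6 − (19/23)·R1: [0, -233/23, 226/23, -402/23, 123/23]
R3 ← R3 + (488/491)·R2: [0, 0, 6325/491, 4198/491, 709/491]
R4 ← R4 − (107/491)·R2: [0, 0, 550/491, -14429/491, 7939/491]
R5 ← R5 − (30/491)·R2: [0, 0, 4821/491, 4173/491, 3162/491]
R6 ← R6 − (233/491)·R2: [0, 0, 6952/491, -7508/491, 6293/491]
R4 ← R4 − (2/23)·R3: [0, 0, 0, -693/23, 369/23]
R5 ← R5 − (4821/6325)·R3: [0, 0, 0, 12537/6325, 33771/6325]
R6 ← R6 − (632/575)·R3: [0, 0, 0, -14196/575, 6457/575]
R5 ← R5 + (199/3025)·R4: [0, 0, 0, 0, 19344/3025]
R6 ← R6 − (676/825)·R4: [0, 0, 0, 0, -527/275]
R6 ← R6 + (187/624)·R5: [0, 0, 0, 0, 0]
5 pivots among 5 columns.
Every column is a pivot column, so the columns are linearly independent.

yes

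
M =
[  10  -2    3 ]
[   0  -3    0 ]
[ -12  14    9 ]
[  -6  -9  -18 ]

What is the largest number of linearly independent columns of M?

Row reduce to echelon form.
R3 ← R3 + (6/5)·R1: [0, 58/5, 63/5]
R4 ← R4 + (3/5)·R1: [0, -51/5, -81/5]
R3 ← R3 + (58/15)·R2: [0, 0, 63/5]
R4 ← R4 − (17/5)·R2: [0, 0, -81/5]
R4 ← R4 + (9/7)·R3: [0, 0, 0]
Echelon form has 3 nonzero rows, so rank(M) = 3.
The rank gives the maximum number of linearly independent columns: 3.

3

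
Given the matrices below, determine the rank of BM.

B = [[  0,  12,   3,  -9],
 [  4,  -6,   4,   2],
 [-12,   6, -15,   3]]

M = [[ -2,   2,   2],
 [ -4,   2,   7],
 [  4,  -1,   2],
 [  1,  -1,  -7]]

2

First compute BM:
[[-45,  30, 153],
 [ 34, -10, -40],
 [-57,   0, -33]]
Now row reduce the product.
R2 ← R2 + (34/45)·R1: [0, 38/3, 378/5]
R3 ← R3 − (19/15)·R1: [0, -38, -1134/5]
R3 ← R3 + (3)·R2: [0, 0, 0]
2 nonzero rows, so rank(BM) = 2.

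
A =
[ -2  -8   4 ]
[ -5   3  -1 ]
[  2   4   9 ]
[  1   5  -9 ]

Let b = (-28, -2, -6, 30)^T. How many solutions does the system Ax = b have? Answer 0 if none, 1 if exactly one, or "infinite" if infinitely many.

Row reduce the augmented matrix [A | b].
R2 ← R2 − (5/2)·R1: [0, 23, -11, 68]
R3 ← R3 + R1: [0, -4, 13, -34]
R4 ← R4 + (1/2)·R1: [0, 1, -7, 16]
R3 ← R3 + (4/23)·R2: [0, 0, 255/23, -510/23]
R4 ← R4 − (1/23)·R2: [0, 0, -150/23, 300/23]
R4 ← R4 + (10/17)·R3: [0, 0, 0, 0]
The echelon form has 3 nonzero rows, and every pivot lies in the first 3 columns, so rank(A) = rank([A|b]) = 3.
The system is consistent.
rank = 3 = number of unknowns, so the solution is unique.

1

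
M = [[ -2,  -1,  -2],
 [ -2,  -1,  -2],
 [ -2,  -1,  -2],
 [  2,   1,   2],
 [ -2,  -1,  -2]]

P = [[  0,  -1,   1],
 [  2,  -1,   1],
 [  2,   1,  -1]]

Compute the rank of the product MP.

First compute MP:
[[ -6,   1,  -1],
 [ -6,   1,  -1],
 [ -6,   1,  -1],
 [  6,  -1,   1],
 [ -6,   1,  -1]]
Now row reduce the product.
R2 ← R2 − R1: [0, 0, 0]
R3 ← R3 − R1: [0, 0, 0]
R4 ← R4 + R1: [0, 0, 0]
R5 ← R5 − R1: [0, 0, 0]
1 nonzero row, so rank(MP) = 1.

1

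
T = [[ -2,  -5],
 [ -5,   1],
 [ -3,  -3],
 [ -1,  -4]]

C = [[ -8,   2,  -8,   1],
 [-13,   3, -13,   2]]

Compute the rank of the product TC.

2

First compute TC:
[[ 81, -19,  81, -12],
 [ 27,  -7,  27,  -3],
 [ 63, -15,  63,  -9],
 [ 60, -14,  60,  -9]]
Now row reduce the product.
R2 ← R2 − (1/3)·R1: [0, -2/3, 0, 1]
R3 ← R3 − (7/9)·R1: [0, -2/9, 0, 1/3]
R4 ← R4 − (20/27)·R1: [0, 2/27, 0, -1/9]
R3 ← R3 − (1/3)·R2: [0, 0, 0, 0]
R4 ← R4 + (1/9)·R2: [0, 0, 0, 0]
2 nonzero rows, so rank(TC) = 2.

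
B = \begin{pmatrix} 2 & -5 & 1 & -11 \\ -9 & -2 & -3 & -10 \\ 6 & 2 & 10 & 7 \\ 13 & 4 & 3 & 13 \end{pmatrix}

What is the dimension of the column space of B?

4

Row reduce to echelon form.
R2 ← R2 + (9/2)·R1: [0, -49/2, 3/2, -119/2]
R3 ← R3 − (3)·R1: [0, 17, 7, 40]
R4 ← R4 − (13/2)·R1: [0, 73/2, -7/2, 169/2]
R3 ← R3 + (34/49)·R2: [0, 0, 394/49, -9/7]
R4 ← R4 + (73/49)·R2: [0, 0, -62/49, -29/7]
R4 ← R4 + (31/197)·R3: [0, 0, 0, -856/197]
Echelon form has 4 nonzero rows, so rank(B) = 4.
The column space has dimension equal to the rank: 4.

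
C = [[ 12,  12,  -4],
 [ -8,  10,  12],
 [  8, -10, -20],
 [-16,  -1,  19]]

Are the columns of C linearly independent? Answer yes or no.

Row reduce C to echelon form.
R2 ← R2 + (2/3)·R1: [0, 18, 28/3]
R3 ← R3 − (2/3)·R1: [0, -18, -52/3]
R4 ← R4 + (4/3)·R1: [0, 15, 41/3]
R3 ← R3 + R2: [0, 0, -8]
R4 ← R4 − (5/6)·R2: [0, 0, 53/9]
R4 ← R4 + (53/72)·R3: [0, 0, 0]
3 pivots among 3 columns.
Every column is a pivot column, so the columns are linearly independent.

yes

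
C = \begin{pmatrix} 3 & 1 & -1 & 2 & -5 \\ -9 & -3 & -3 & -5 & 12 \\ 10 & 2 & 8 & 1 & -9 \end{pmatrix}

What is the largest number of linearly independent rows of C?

Row reduce to echelon form.
R2 ← R2 + (3)·R1: [0, 0, -6, 1, -3]
R3 ← R3 − (10/3)·R1: [0, -4/3, 34/3, -17/3, 23/3]
Swap R2 ↔ R3
Echelon form has 3 nonzero rows, so rank(C) = 3.
The rank gives the maximum number of linearly independent rows: 3.

3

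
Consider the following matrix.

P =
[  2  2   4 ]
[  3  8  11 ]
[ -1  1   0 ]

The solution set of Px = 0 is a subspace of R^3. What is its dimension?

Row reduce to echelon form.
R2 ← R2 − (3/2)·R1: [0, 5, 5]
R3 ← R3 + (1/2)·R1: [0, 2, 2]
R3 ← R3 − (2/5)·R2: [0, 0, 0]
2 nonzero rows, so rank(P) = 2.
P has 3 columns; by rank–nullity, nullity = 3 − 2 = 1.

1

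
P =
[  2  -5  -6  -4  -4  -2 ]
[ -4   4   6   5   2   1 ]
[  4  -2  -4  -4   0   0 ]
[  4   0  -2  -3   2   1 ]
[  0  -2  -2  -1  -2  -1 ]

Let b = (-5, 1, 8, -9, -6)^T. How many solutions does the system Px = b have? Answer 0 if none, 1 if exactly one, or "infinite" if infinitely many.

0

Row reduce the augmented matrix [P | b].
R2 ← R2 + (2)·R1: [0, -6, -6, -3, -6, -3, -9]
R3 ← R3 − (2)·R1: [0, 8, 8, 4, 8, 4, 18]
R4 ← R4 − (2)·R1: [0, 10, 10, 5, 10, 5, 1]
R3 ← R3 + (4/3)·R2: [0, 0, 0, 0, 0, 0, 6]
R4 ← R4 + (5/3)·R2: [0, 0, 0, 0, 0, 0, -14]
R5 ← R5 − (1/3)·R2: [0, 0, 0, 0, 0, 0, -3]
R4 ← R4 + (7/3)·R3: [0, 0, 0, 0, 0, 0, 0]
R5 ← R5 + (1/2)·R3: [0, 0, 0, 0, 0, 0, 0]
The echelon form has 3 nonzero rows; the last pivot sits in the augmented column, so rank(P) = 2 but rank([P|b]) = 3.
Since the ranks differ, the system is inconsistent.
It has no solutions.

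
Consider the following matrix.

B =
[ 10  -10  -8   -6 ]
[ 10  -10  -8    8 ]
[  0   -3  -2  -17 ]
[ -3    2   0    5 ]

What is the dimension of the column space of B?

Row reduce to echelon form.
R2 ← R2 − R1: [0, 0, 0, 14]
R4 ← R4 + (3/10)·R1: [0, -1, -12/5, 16/5]
Swap R2 ↔ R3
R4 ← R4 − (1/3)·R2: [0, 0, -26/15, 133/15]
Swap R3 ↔ R4
Echelon form has 4 nonzero rows, so rank(B) = 4.
The column space has dimension equal to the rank: 4.

4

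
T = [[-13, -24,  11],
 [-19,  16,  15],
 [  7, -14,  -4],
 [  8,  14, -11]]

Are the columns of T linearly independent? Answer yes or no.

Row reduce T to echelon form.
R2 ← R2 − (19/13)·R1: [0, 664/13, -14/13]
R3 ← R3 + (7/13)·R1: [0, -350/13, 25/13]
R4 ← R4 + (8/13)·R1: [0, -10/13, -55/13]
R3 ← R3 + (175/332)·R2: [0, 0, 225/166]
R4 ← R4 + (5/332)·R2: [0, 0, -705/166]
R4 ← R4 + (47/15)·R3: [0, 0, 0]
3 pivots among 3 columns.
Every column is a pivot column, so the columns are linearly independent.

yes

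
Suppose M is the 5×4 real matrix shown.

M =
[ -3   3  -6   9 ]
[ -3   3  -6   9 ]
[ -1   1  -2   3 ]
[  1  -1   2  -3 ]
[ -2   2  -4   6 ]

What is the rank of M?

1

Row reduce to echelon form.
R2 ← R2 − R1: [0, 0, 0, 0]
R3 ← R3 − (1/3)·R1: [0, 0, 0, 0]
R4 ← R4 + (1/3)·R1: [0, 0, 0, 0]
R5 ← R5 − (2/3)·R1: [0, 0, 0, 0]
Echelon form has 1 nonzero row, so rank(M) = 1.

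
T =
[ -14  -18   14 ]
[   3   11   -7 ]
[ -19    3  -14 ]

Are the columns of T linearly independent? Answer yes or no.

yes

Row reduce T to echelon form.
R2 ← R2 + (3/14)·R1: [0, 50/7, -4]
R3 ← R3 − (19/14)·R1: [0, 192/7, -33]
R3 ← R3 − (96/25)·R2: [0, 0, -441/25]
3 pivots among 3 columns.
Every column is a pivot column, so the columns are linearly independent.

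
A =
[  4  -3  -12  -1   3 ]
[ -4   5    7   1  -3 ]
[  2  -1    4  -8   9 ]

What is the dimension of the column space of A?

Row reduce to echelon form.
R2 ← R2 + R1: [0, 2, -5, 0, 0]
R3 ← R3 − (1/2)·R1: [0, 1/2, 10, -15/2, 15/2]
R3 ← R3 − (1/4)·R2: [0, 0, 45/4, -15/2, 15/2]
Echelon form has 3 nonzero rows, so rank(A) = 3.
The column space has dimension equal to the rank: 3.

3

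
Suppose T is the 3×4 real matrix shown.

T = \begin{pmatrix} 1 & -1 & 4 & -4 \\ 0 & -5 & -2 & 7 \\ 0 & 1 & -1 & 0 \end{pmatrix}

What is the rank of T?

Row reduce to echelon form.
R3 ← R3 + (1/5)·R2: [0, 0, -7/5, 7/5]
Echelon form has 3 nonzero rows, so rank(T) = 3.

3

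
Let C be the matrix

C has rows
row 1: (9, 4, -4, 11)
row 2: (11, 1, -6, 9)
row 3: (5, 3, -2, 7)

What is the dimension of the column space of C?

2

Row reduce to echelon form.
R2 ← R2 − (11/9)·R1: [0, -35/9, -10/9, -40/9]
R3 ← R3 − (5/9)·R1: [0, 7/9, 2/9, 8/9]
R3 ← R3 + (1/5)·R2: [0, 0, 0, 0]
Echelon form has 2 nonzero rows, so rank(C) = 2.
The column space has dimension equal to the rank: 2.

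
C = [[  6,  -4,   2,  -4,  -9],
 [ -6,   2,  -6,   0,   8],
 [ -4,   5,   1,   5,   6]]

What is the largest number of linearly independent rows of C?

3

Row reduce to echelon form.
R2 ← R2 + R1: [0, -2, -4, -4, -1]
R3 ← R3 + (2/3)·R1: [0, 7/3, 7/3, 7/3, 0]
R3 ← R3 + (7/6)·R2: [0, 0, -7/3, -7/3, -7/6]
Echelon form has 3 nonzero rows, so rank(C) = 3.
The rank gives the maximum number of linearly independent rows: 3.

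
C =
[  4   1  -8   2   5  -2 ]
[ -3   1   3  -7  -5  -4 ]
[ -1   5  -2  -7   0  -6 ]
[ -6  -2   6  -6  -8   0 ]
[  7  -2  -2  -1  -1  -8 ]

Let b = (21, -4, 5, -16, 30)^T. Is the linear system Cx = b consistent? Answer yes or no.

yes

Row reduce the augmented matrix [C | b].
R2 ← R2 + (3/4)·R1: [0, 7/4, -3, -11/2, -5/4, -11/2, 47/4]
R3 ← R3 + (1/4)·R1: [0, 21/4, -4, -13/2, 5/4, -13/2, 41/4]
R4 ← R4 + (3/2)·R1: [0, -1/2, -6, -3, -1/2, -3, 31/2]
R5 ← R5 − (7/4)·R1: [0, -15/4, 12, -9/2, -39/4, -9/2, -27/4]
R3 ← R3 − (3)·R2: [0, 0, 5, 10, 5, 10, -25]
R4 ← R4 + (2/7)·R2: [0, 0, -48/7, -32/7, -6/7, -32/7, 132/7]
R5 ← R5 + (15/7)·R2: [0, 0, 39/7, -114/7, -87/7, -114/7, 129/7]
R4 ← R4 + (48/35)·R3: [0, 0, 0, 64/7, 6, 64/7, -108/7]
R5 ← R5 − (39/35)·R3: [0, 0, 0, -192/7, -18, -192/7, 324/7]
R5 ← R5 + (3)·R4: [0, 0, 0, 0, 0, 0, 0]
The echelon form has 4 nonzero rows, and every pivot lies in the first 6 columns, so rank(C) = rank([C|b]) = 4.
The system is consistent.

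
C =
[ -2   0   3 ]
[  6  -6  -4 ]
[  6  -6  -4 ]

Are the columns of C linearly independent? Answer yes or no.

no

Row reduce C to echelon form.
R2 ← R2 + (3)·R1: [0, -6, 5]
R3 ← R3 + (3)·R1: [0, -6, 5]
R3 ← R3 − R2: [0, 0, 0]
2 pivots among 3 columns.
Only 2 < 3 pivot columns, so the columns are linearly dependent.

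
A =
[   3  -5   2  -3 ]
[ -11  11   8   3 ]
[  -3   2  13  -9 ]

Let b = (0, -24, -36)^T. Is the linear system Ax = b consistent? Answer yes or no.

Row reduce the augmented matrix [A | b].
R2 ← R2 + (11/3)·R1: [0, -22/3, 46/3, -8, -24]
R3 ← R3 + R1: [0, -3, 15, -12, -36]
R3 ← R3 − (9/22)·R2: [0, 0, 96/11, -96/11, -288/11]
The echelon form has 3 nonzero rows, and every pivot lies in the first 4 columns, so rank(A) = rank([A|b]) = 3.
The system is consistent.

yes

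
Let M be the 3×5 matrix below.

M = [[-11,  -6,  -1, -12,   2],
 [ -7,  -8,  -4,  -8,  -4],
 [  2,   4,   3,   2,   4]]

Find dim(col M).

Row reduce to echelon form.
R2 ← R2 − (7/11)·R1: [0, -46/11, -37/11, -4/11, -58/11]
R3 ← R3 + (2/11)·R1: [0, 32/11, 31/11, -2/11, 48/11]
R3 ← R3 + (16/23)·R2: [0, 0, 11/23, -10/23, 16/23]
Echelon form has 3 nonzero rows, so rank(M) = 3.
The column space has dimension equal to the rank: 3.

3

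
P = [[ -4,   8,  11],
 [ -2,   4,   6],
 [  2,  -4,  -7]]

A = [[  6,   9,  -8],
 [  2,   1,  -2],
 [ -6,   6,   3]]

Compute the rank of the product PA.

First compute PA:
[[-74,  38,  49],
 [-40,  22,  26],
 [ 46, -28, -29]]
Now row reduce the product.
R2 ← R2 − (20/37)·R1: [0, 54/37, -18/37]
R3 ← R3 + (23/37)·R1: [0, -162/37, 54/37]
R3 ← R3 + (3)·R2: [0, 0, 0]
2 nonzero rows, so rank(PA) = 2.

2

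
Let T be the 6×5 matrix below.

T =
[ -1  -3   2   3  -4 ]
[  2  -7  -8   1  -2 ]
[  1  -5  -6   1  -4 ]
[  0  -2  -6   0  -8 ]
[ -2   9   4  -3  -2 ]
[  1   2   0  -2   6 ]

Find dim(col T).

3

Row reduce to echelon form.
R2 ← R2 + (2)·R1: [0, -13, -4, 7, -10]
R3 ← R3 + R1: [0, -8, -4, 4, -8]
R5 ← R5 − (2)·R1: [0, 15, 0, -9, 6]
R6 ← R6 + R1: [0, -1, 2, 1, 2]
R3 ← R3 − (8/13)·R2: [0, 0, -20/13, -4/13, -24/13]
R4 ← R4 − (2/13)·R2: [0, 0, -70/13, -14/13, -84/13]
R5 ← R5 + (15/13)·R2: [0, 0, -60/13, -12/13, -72/13]
R6 ← R6 − (1/13)·R2: [0, 0, 30/13, 6/13, 36/13]
R4 ← R4 − (7/2)·R3: [0, 0, 0, 0, 0]
R5 ← R5 − (3)·R3: [0, 0, 0, 0, 0]
R6 ← R6 + (3/2)·R3: [0, 0, 0, 0, 0]
Echelon form has 3 nonzero rows, so rank(T) = 3.
The column space has dimension equal to the rank: 3.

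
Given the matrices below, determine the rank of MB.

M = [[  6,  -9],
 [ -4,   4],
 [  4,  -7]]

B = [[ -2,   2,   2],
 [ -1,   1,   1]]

First compute MB:
[[ -3,   3,   3],
 [  4,  -4,  -4],
 [ -1,   1,   1]]
Now row reduce the product.
R2 ← R2 + (4/3)·R1: [0, 0, 0]
R3 ← R3 − (1/3)·R1: [0, 0, 0]
1 nonzero row, so rank(MB) = 1.

1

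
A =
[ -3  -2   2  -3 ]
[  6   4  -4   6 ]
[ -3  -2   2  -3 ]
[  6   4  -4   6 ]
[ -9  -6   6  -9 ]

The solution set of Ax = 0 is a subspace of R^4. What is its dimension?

3

Row reduce to echelon form.
R2 ← R2 + (2)·R1: [0, 0, 0, 0]
R3 ← R3 − R1: [0, 0, 0, 0]
R4 ← R4 + (2)·R1: [0, 0, 0, 0]
R5 ← R5 − (3)·R1: [0, 0, 0, 0]
1 nonzero row, so rank(A) = 1.
A has 4 columns; by rank–nullity, nullity = 4 − 1 = 3.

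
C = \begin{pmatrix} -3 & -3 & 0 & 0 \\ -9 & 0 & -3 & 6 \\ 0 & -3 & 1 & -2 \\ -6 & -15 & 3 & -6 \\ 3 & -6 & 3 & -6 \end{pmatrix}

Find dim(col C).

2

Row reduce to echelon form.
R2 ← R2 − (3)·R1: [0, 9, -3, 6]
R4 ← R4 − (2)·R1: [0, -9, 3, -6]
R5 ← R5 + R1: [0, -9, 3, -6]
R3 ← R3 + (1/3)·R2: [0, 0, 0, 0]
R4 ← R4 + R2: [0, 0, 0, 0]
R5 ← R5 + R2: [0, 0, 0, 0]
Echelon form has 2 nonzero rows, so rank(C) = 2.
The column space has dimension equal to the rank: 2.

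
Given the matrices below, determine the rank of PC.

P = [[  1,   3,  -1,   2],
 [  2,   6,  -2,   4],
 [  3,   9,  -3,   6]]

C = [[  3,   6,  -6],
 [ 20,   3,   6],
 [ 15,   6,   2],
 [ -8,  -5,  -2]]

First compute PC:
[[ 32,  -1,   6],
 [ 64,  -2,  12],
 [ 96,  -3,  18]]
Now row reduce the product.
R2 ← R2 − (2)·R1: [0, 0, 0]
R3 ← R3 − (3)·R1: [0, 0, 0]
1 nonzero row, so rank(PC) = 1.

1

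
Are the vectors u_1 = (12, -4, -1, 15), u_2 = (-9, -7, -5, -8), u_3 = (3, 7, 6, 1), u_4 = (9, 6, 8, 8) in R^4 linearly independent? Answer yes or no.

Form the matrix with these vectors as rows and row reduce.
R2 ← R2 + (3/4)·R1: [0, -10, -23/4, 13/4]
R3 ← R3 − (1/4)·R1: [0, 8, 25/4, -11/4]
R4 ← R4 − (3/4)·R1: [0, 9, 35/4, -13/4]
R3 ← R3 + (4/5)·R2: [0, 0, 33/20, -3/20]
R4 ← R4 + (9/10)·R2: [0, 0, 143/40, -13/40]
R4 ← R4 − (13/6)·R3: [0, 0, 0, 0]
3 nonzero rows, so the 4 vectors span a space of dimension 3.
Since 3 < 4, the vectors are linearly dependent.

no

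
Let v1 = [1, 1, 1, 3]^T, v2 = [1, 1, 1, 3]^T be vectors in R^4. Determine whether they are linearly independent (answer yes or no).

no

Form the matrix with these vectors as rows and row reduce.
R2 ← R2 − R1: [0, 0, 0, 0]
1 nonzero row, so the 2 vectors span a space of dimension 1.
Since 1 < 2, the vectors are linearly dependent.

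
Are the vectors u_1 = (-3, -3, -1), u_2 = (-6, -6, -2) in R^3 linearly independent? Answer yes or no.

Form the matrix with these vectors as rows and row reduce.
R2 ← R2 − (2)·R1: [0, 0, 0]
1 nonzero row, so the 2 vectors span a space of dimension 1.
Since 1 < 2, the vectors are linearly dependent.

no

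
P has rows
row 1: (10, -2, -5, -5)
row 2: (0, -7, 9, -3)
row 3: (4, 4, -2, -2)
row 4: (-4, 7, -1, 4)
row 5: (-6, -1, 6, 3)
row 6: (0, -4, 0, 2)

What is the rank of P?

4

Row reduce to echelon form.
R3 ← R3 − (2/5)·R1: [0, 24/5, 0, 0]
R4 ← R4 + (2/5)·R1: [0, 31/5, -3, 2]
R5 ← R5 + (3/5)·R1: [0, -11/5, 3, 0]
R3 ← R3 + (24/35)·R2: [0, 0, 216/35, -72/35]
R4 ← R4 + (31/35)·R2: [0, 0, 174/35, -23/35]
R5 ← R5 − (11/35)·R2: [0, 0, 6/35, 33/35]
R6 ← R6 − (4/7)·R2: [0, 0, -36/7, 26/7]
R4 ← R4 − (29/36)·R3: [0, 0, 0, 1]
R5 ← R5 − (1/36)·R3: [0, 0, 0, 1]
R6 ← R6 + (5/6)·R3: [0, 0, 0, 2]
R5 ← R5 − R4: [0, 0, 0, 0]
R6 ← R6 − (2)·R4: [0, 0, 0, 0]
Echelon form has 4 nonzero rows, so rank(P) = 4.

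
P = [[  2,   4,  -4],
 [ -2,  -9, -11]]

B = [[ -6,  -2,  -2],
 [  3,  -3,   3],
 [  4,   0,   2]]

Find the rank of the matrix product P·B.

2

First compute PB:
[[-16, -16,   0],
 [-59,  31, -45]]
Now row reduce the product.
R2 ← R2 − (59/16)·R1: [0, 90, -45]
2 nonzero rows, so rank(PB) = 2.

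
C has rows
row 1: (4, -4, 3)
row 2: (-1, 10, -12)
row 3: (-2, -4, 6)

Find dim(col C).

Row reduce to echelon form.
R2 ← R2 + (1/4)·R1: [0, 9, -45/4]
R3 ← R3 + (1/2)·R1: [0, -6, 15/2]
R3 ← R3 + (2/3)·R2: [0, 0, 0]
Echelon form has 2 nonzero rows, so rank(C) = 2.
The column space has dimension equal to the rank: 2.

2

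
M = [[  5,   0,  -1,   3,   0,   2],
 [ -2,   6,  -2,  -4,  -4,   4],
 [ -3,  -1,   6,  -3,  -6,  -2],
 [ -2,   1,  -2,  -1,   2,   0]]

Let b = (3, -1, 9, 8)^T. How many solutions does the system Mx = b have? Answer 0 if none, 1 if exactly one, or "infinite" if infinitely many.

Row reduce the augmented matrix [M | b].
R2 ← R2 + (2/5)·R1: [0, 6, -12/5, -14/5, -4, 24/5, 1/5]
R3 ← R3 + (3/5)·R1: [0, -1, 27/5, -6/5, -6, -4/5, 54/5]
R4 ← R4 + (2/5)·R1: [0, 1, -12/5, 1/5, 2, 4/5, 46/5]
R3 ← R3 + (1/6)·R2: [0, 0, 5, -5/3, -20/3, 0, 65/6]
R4 ← R4 − (1/6)·R2: [0, 0, -2, 2/3, 8/3, 0, 55/6]
R4 ← R4 + (2/5)·R3: [0, 0, 0, 0, 0, 0, 27/2]
The echelon form has 4 nonzero rows; the last pivot sits in the augmented column, so rank(M) = 3 but rank([M|b]) = 4.
Since the ranks differ, the system is inconsistent.
It has no solutions.

0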